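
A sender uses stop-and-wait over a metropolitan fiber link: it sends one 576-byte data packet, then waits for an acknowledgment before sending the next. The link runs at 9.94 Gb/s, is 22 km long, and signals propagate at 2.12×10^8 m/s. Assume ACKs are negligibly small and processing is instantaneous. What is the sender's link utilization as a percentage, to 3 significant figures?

0.223 %

t_tx = L/R = 4608/9940000000 = 4.63581e-07 s.
t_prop = 22000/212000000 = 0.000103774 s; RTT = 0.000207547 s.
Cycle = t_tx + RTT = 0.000208011 s.
Utilization = t_tx / cycle = 4.63581e-07/0.000208011 = 0.223 %.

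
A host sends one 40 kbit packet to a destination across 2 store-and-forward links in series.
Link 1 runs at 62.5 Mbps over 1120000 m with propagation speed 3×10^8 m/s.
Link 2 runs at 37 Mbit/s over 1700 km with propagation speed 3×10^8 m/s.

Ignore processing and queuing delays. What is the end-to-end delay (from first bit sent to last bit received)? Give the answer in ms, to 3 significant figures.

L = 40000 bits.
Transmission delays (L/R per hop): 0.64, 1.08108 ms; sum = 1.72108 ms.
Propagation delays (d/s per hop): 3.73333, 5.66667 ms; sum = 9.4 ms.
End-to-end = 11.1 ms.

11.1 ms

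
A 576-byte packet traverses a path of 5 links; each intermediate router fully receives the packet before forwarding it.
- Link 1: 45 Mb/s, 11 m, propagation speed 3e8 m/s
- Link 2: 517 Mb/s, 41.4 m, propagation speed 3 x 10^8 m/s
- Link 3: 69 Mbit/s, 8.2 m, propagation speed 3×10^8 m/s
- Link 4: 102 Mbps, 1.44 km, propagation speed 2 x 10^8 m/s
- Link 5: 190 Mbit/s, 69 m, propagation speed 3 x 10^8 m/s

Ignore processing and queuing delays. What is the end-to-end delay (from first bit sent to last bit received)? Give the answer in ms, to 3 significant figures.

L = 576 × 8 = 4608 bits.
Transmission delays (L/R per hop): 0.1024, 0.00891296, 0.0667826, 0.0451765, 0.0242526 ms; sum = 0.247525 ms.
Propagation delays (d/s per hop): 3.66667e-05, 0.000138, 2.73333e-05, 0.0072, 0.00023 ms; sum = 0.007632 ms.
End-to-end = 0.255 ms.

0.255 ms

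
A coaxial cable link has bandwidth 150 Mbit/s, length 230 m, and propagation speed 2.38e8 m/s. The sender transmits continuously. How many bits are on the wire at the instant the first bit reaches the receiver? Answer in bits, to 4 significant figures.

Propagation delay = 230 / 238000000 = 9.66387e-07 s.
BDP = R × t_prop = 150000000 × 9.66387e-07 = 144.958 bits.

145.0 bits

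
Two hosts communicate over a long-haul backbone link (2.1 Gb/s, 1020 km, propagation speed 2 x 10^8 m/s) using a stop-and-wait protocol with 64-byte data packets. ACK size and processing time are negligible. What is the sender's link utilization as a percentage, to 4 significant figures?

t_tx = L/R = 512/2100000000 = 2.4381e-07 s.
t_prop = 1020000/200000000 = 0.0051 s; RTT = 0.0102 s.
Cycle = t_tx + RTT = 0.0102002 s.
Utilization = t_tx / cycle = 2.4381e-07/0.0102002 = 0.002390 %.

0.002390 %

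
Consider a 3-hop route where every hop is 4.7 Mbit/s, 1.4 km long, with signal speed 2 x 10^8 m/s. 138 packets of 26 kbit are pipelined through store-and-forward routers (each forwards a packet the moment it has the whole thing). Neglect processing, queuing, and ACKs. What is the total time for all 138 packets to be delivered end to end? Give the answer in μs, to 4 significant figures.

774500 μs

Per-hop transmission t_tx = L/R = 26000/4700000 = 5531.91 μs.
Per-hop propagation t_prop = 1400/200000000 = 7 μs.
Pipeline fill: first packet needs 3·t_tx to clear all hops; remaining 137 packets each add one t_tx.
Total = (3+138-1)·t_tx + 3·t_prop = 140·5531.91 + 3·7 = 774500 μs.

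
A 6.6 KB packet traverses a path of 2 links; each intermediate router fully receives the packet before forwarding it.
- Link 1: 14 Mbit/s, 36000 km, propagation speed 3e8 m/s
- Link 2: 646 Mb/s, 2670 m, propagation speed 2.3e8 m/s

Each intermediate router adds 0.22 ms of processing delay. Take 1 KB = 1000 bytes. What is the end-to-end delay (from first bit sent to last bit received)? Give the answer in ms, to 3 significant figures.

124 ms

L = 52800 bits.
Transmission delays (L/R per hop): 3.77143, 0.0817337 ms; sum = 3.85316 ms.
Propagation delays (d/s per hop): 120, 0.0116087 ms; sum = 120.012 ms.
Processing at 1 router(s): 1 × 0.22 ms = 0.22 ms.
End-to-end = 124 ms.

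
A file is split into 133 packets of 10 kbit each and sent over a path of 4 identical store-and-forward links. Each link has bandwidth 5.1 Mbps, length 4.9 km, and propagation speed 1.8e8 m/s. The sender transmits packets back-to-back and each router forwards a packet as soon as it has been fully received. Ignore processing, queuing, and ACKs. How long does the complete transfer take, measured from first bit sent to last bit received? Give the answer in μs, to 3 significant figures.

Per-hop transmission t_tx = L/R = 10000/5100000 = 1960.78 μs.
Per-hop propagation t_prop = 4900/180000000 = 27.2222 μs.
Pipeline fill: first packet needs 4·t_tx to clear all hops; remaining 132 packets each add one t_tx.
Total = (4+133-1)·t_tx + 4·t_prop = 136·1960.78 + 4·27.2222 = 267000 μs.

267000 μs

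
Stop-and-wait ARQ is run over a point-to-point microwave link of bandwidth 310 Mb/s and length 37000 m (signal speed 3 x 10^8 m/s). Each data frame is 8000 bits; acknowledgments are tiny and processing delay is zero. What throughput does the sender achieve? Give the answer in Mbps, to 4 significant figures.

29.36 Mbps

t_tx = L/R = 8000/310000000 = 2.58065e-05 s.
t_prop = 37000/300000000 = 0.000123333 s; RTT = 0.000246667 s.
Cycle = t_tx + RTT = 0.000272473 s.
Throughput = L / cycle = 8000 / 0.000272473 = 29.36 Mbps.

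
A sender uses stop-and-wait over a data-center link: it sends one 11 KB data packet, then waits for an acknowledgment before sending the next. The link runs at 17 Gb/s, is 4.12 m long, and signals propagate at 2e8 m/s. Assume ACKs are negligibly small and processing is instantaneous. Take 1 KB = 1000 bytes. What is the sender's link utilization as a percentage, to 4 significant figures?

t_tx = L/R = 88000/17000000000 = 5.17647e-06 s.
t_prop = 4.12/200000000 = 2.06e-08 s; RTT = 4.12e-08 s.
Cycle = t_tx + RTT = 5.21767e-06 s.
Utilization = t_tx / cycle = 5.17647e-06/5.21767e-06 = 99.21 %.

99.21 %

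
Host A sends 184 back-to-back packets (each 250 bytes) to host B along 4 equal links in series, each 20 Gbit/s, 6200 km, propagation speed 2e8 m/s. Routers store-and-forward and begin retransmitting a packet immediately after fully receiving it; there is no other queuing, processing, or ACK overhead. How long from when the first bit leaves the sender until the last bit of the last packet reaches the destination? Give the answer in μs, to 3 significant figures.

Per-hop transmission t_tx = L/R = 2000/20000000000 = 0.1 μs.
Per-hop propagation t_prop = 6200000/200000000 = 31000 μs.
Pipeline fill: first packet needs 4·t_tx to clear all hops; remaining 183 packets each add one t_tx.
Total = (4+184-1)·t_tx + 4·t_prop = 187·0.1 + 4·31000 = 124000 μs.

124000 μs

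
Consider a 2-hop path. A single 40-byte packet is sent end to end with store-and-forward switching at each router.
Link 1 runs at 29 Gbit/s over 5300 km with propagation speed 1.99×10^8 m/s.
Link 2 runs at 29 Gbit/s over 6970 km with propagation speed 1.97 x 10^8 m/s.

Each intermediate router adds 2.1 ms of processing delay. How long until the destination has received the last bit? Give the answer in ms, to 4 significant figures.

L = 40 × 8 = 320 bits.
Transmission delay per hop = L/R = 320/29000000000 = 1.10345e-05 ms; 2 hops → 2.2069e-05 ms.
Propagation delays (d/s per hop): 26.6332, 35.3807 ms; sum = 62.0139 ms.
Processing at 1 router(s): 1 × 2.1 ms = 2.1 ms.
End-to-end = 64.11 ms.

64.11 ms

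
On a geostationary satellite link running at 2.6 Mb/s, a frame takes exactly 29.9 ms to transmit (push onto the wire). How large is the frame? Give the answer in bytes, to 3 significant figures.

L = R × t_tx = 2600000 b/s × 0.0299 s = 77740 bits.
In bytes: 77740 / 8 = 9720 bytes.

9720 bytes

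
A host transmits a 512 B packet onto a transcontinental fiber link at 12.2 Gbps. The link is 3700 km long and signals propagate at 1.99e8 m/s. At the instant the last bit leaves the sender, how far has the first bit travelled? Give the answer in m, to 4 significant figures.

66.81 m

t_tx = L/R = 4096/12200000000 = 3.35738e-07 s.
Distance = s × t_tx = 199000000 × 3.35738e-07 = 66.81 m.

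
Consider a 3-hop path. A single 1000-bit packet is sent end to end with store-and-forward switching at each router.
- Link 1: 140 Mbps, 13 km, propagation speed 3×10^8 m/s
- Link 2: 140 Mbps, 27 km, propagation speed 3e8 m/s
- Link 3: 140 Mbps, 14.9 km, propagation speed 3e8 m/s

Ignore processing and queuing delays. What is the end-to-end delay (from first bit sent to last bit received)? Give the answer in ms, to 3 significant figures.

Transmission delay per hop = L/R = 1000/140000000 = 0.00714286 ms; 3 hops → 0.0214286 ms.
Propagation delays (d/s per hop): 0.0433333, 0.09, 0.0496667 ms; sum = 0.183 ms.
End-to-end = 0.204 ms.

0.204 ms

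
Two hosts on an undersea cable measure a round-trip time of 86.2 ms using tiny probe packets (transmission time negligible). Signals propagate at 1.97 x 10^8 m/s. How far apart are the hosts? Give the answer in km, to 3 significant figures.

8490 km

One-way propagation = RTT/2 = 43.1 ms.
d = s × t = 197000000 × 0.0431 = 8490 km.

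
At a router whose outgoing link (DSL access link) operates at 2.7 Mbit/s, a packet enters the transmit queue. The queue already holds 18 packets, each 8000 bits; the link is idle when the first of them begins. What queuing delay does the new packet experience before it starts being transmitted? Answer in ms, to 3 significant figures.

53.3 ms

Each queued packet: L/R = 8000/2700000 = 2.96296 ms.
18 queued → 53.3333 ms.
Queuing delay = 53.3 ms.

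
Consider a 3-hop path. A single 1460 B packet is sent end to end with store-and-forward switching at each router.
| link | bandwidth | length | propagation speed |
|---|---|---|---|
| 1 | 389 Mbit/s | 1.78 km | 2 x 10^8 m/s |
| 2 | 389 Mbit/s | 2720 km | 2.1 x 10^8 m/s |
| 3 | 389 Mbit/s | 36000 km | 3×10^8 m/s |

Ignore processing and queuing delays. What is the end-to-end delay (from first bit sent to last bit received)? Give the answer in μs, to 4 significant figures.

L = 1460 × 8 = 11680 bits.
Transmission delay per hop = L/R = 11680/389000000 = 30.0257 μs; 3 hops → 90.0771 μs.
Propagation delays (d/s per hop): 8.9, 12952.4, 120000 μs; sum = 132961 μs.
End-to-end = 133100 μs.

133100 μs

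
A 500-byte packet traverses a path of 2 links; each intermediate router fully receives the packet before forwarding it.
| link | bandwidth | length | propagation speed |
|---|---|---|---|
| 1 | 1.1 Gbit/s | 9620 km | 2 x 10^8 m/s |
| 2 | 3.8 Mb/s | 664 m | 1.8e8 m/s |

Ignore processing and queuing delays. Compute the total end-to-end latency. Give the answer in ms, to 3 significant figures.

49.2 ms

L = 500 × 8 = 4000 bits.
Transmission delays (L/R per hop): 0.00363636, 1.05263 ms; sum = 1.05627 ms.
Propagation delays (d/s per hop): 48.1, 0.00368889 ms; sum = 48.1037 ms.
End-to-end = 49.2 ms.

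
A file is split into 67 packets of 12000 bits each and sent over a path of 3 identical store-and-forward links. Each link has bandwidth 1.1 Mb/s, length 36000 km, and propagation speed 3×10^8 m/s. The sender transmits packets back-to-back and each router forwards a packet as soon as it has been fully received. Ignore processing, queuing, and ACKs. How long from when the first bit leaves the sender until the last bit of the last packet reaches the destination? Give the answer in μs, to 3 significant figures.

Per-hop transmission t_tx = L/R = 12000/1100000 = 10909.1 μs.
Per-hop propagation t_prop = 36000000/300000000 = 120000 μs.
Pipeline fill: first packet needs 3·t_tx to clear all hops; remaining 66 packets each add one t_tx.
Total = (3+67-1)·t_tx + 3·t_prop = 69·10909.1 + 3·120000 = 1110000 μs.

1110000 μs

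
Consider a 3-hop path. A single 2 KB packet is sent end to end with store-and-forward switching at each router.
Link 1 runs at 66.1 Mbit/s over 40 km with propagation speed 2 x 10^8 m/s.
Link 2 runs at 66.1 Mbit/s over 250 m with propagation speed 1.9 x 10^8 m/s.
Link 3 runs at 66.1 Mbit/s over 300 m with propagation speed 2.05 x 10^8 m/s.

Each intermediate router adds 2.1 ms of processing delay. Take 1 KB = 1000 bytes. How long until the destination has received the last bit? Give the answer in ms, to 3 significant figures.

5.13 ms

L = 16000 bits.
Transmission delay per hop = L/R = 16000/6.61e+07 = 0.242057 ms; 3 hops → 0.726172 ms.
Propagation delays (d/s per hop): 0.2, 0.00131579, 0.00146341 ms; sum = 0.202779 ms.
Processing at 2 router(s): 2 × 2.1 ms = 4.2 ms.
End-to-end = 5.13 ms.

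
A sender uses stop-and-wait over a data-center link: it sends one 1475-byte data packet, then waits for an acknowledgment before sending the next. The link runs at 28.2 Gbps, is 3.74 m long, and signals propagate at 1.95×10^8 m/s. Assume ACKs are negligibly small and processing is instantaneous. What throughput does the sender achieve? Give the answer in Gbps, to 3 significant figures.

25.8 Gbps

t_tx = L/R = 11800/28200000000 = 4.1844e-07 s.
t_prop = 3.74/195000000 = 1.91795e-08 s; RTT = 3.8359e-08 s.
Cycle = t_tx + RTT = 4.56799e-07 s.
Throughput = L / cycle = 11800 / 4.56799e-07 = 25.8 Gbps.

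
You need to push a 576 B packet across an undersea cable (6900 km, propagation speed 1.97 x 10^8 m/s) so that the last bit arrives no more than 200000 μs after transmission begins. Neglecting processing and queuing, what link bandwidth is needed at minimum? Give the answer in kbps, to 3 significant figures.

27.9 kbps

L = 4608 bits.
Propagation delay = 6900000 / 197000000 = 35025.4 μs.
Transmission budget = 200000 − 35025.4 = 164975 μs.
R ≥ L / t_tx = 4608 bits / 0.164975 s = 27.9 kbps.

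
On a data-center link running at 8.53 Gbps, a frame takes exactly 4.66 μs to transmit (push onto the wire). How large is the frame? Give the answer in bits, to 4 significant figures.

L = R × t_tx = 8.53e+09 b/s × 4.66e-06 s = 39749.8 bits.

39750 bits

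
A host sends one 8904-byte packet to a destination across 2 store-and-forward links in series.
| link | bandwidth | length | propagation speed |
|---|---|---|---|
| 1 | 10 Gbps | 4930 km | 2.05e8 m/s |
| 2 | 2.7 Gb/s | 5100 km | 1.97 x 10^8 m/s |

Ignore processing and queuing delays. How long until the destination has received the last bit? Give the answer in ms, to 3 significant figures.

L = 8904 × 8 = 71232 bits.
Transmission delays (L/R per hop): 0.0071232, 0.0263822 ms; sum = 0.0335054 ms.
Propagation delays (d/s per hop): 24.0488, 25.8883 ms; sum = 49.9371 ms.
End-to-end = 50.0 ms.

50.0 ms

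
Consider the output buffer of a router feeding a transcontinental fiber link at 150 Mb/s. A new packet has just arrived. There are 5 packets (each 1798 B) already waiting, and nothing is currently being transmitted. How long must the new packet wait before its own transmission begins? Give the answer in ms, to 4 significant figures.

0.4795 ms

Each queued packet: L/R = 14384/150000000 = 0.0958933 ms.
5 queued → 0.479467 ms.
Queuing delay = 0.4795 ms.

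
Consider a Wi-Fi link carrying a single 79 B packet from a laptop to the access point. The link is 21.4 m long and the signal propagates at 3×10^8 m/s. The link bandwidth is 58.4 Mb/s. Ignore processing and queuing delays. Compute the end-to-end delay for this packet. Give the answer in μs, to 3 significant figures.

L = 79 × 8 = 632 bits.
Transmission delay = L/R = 632 / 58400000 = 10.8219 μs.
Propagation delay = d/s = 21.4 m / 300000000 m/s = 0.0713333 μs.
Total = 10.9 μs.

10.9 μs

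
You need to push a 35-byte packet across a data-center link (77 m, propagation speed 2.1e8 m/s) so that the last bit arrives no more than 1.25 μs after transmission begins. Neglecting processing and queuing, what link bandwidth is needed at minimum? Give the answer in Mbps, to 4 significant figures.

317.0 Mbps

L = 280 bits.
Propagation delay = 77 / 210000000 = 0.366667 μs.
Transmission budget = 1.25 − 0.366667 = 0.883333 μs.
R ≥ L / t_tx = 280 bits / 8.83333e-07 s = 317.0 Mbps.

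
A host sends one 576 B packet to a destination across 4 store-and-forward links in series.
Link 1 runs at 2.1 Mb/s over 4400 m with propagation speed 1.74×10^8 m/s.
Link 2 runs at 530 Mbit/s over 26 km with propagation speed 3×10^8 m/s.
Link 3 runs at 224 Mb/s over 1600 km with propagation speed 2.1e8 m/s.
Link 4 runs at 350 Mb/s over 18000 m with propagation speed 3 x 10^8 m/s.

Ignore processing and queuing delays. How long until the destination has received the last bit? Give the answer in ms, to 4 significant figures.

L = 576 × 8 = 4608 bits.
Transmission delays (L/R per hop): 2.19429, 0.00869434, 0.0205714, 0.0131657 ms; sum = 2.23672 ms.
Propagation delays (d/s per hop): 0.0252874, 0.0866667, 7.61905, 0.06 ms; sum = 7.791 ms.
End-to-end = 10.03 ms.

10.03 ms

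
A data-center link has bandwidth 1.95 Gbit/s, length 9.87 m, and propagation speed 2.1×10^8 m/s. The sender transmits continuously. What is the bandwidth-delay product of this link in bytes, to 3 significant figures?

Propagation delay = 9.87 / 210000000 = 4.7e-08 s.
BDP = R × t_prop = 1950000000 × 4.7e-08 = 91.65 bits.
In bytes: 91.65/8 = 11.5 bytes.

11.5 bytes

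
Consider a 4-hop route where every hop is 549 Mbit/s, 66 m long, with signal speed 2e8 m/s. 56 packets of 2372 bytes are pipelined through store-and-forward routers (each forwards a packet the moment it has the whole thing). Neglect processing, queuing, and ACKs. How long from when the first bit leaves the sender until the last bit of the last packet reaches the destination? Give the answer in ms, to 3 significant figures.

2.04 ms

Per-hop transmission t_tx = L/R = 18976/549000000 = 0.0345647 ms.
Per-hop propagation t_prop = 66/200000000 = 0.00033 ms.
Pipeline fill: first packet needs 4·t_tx to clear all hops; remaining 55 packets each add one t_tx.
Total = (4+56-1)·t_tx + 4·t_prop = 59·0.0345647 + 4·0.00033 = 2.04 ms.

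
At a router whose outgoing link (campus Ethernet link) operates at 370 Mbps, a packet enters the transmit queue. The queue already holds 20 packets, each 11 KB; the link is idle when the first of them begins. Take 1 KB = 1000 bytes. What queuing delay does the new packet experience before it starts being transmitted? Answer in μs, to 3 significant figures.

Each queued packet: L/R = 88000/370000000 = 237.838 μs.
20 queued → 4756.76 μs.
Queuing delay = 4760 μs.

4760 μs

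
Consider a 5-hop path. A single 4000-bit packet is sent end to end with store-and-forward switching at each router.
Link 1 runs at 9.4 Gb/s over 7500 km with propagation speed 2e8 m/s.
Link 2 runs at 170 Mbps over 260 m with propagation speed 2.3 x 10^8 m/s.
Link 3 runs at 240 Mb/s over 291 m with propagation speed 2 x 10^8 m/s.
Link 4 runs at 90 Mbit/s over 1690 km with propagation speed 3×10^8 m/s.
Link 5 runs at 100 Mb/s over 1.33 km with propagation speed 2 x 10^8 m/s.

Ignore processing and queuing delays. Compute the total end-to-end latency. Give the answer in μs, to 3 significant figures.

43300 μs

Transmission delays (L/R per hop): 0.425532, 23.5294, 16.6667, 44.4444, 40 μs; sum = 125.066 μs.
Propagation delays (d/s per hop): 37500, 1.13043, 1.455, 5633.33, 6.65 μs; sum = 43142.6 μs.
End-to-end = 43300 μs.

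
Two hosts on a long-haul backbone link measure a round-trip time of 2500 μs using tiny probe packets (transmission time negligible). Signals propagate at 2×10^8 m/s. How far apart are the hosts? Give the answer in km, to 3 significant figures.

One-way propagation = RTT/2 = 1250 μs.
d = s × t = 200000000 × 0.00125 = 250 km.

250 km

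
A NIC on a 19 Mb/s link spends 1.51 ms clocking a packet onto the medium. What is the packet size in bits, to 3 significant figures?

L = R × t_tx = 19000000 b/s × 0.00151 s = 28690 bits.

28700 bits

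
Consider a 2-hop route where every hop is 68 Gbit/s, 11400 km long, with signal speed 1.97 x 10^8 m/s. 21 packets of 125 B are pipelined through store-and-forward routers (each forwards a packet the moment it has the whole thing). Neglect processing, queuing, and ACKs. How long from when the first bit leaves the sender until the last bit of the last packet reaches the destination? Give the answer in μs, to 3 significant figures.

Per-hop transmission t_tx = L/R = 1000/68000000000 = 0.0147059 μs.
Per-hop propagation t_prop = 11400000/197000000 = 57868 μs.
Pipeline fill: first packet needs 2·t_tx to clear all hops; remaining 20 packets each add one t_tx.
Total = (2+21-1)·t_tx + 2·t_prop = 22·0.0147059 + 2·57868 = 116000 μs.

116000 μs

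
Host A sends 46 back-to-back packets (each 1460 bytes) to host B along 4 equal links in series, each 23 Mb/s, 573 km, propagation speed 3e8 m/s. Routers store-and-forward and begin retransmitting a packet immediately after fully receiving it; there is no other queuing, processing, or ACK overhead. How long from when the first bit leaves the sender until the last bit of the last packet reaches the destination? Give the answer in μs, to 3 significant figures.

32500 μs

Per-hop transmission t_tx = L/R = 11680/23000000 = 507.826 μs.
Per-hop propagation t_prop = 573000/300000000 = 1910 μs.
Pipeline fill: first packet needs 4·t_tx to clear all hops; remaining 45 packets each add one t_tx.
Total = (4+46-1)·t_tx + 4·t_prop = 49·507.826 + 4·1910 = 32500 μs.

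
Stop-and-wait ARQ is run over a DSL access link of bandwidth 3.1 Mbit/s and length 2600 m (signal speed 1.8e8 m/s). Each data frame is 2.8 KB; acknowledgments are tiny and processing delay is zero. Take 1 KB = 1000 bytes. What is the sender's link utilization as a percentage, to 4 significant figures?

t_tx = L/R = 22400/3100000 = 0.00722581 s.
t_prop = 2600/180000000 = 1.44444e-05 s; RTT = 2.88889e-05 s.
Cycle = t_tx + RTT = 0.0072547 s.
Utilization = t_tx / cycle = 0.00722581/0.0072547 = 99.60 %.

99.60 %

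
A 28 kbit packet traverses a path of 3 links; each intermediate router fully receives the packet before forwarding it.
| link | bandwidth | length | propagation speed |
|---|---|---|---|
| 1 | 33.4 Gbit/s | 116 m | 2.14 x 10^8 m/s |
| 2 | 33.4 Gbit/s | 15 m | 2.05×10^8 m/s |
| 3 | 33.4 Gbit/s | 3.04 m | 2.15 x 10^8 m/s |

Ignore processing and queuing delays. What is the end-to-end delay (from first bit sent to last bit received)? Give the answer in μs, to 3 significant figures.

L = 28000 bits.
Transmission delay per hop = L/R = 28000/33400000000 = 0.838323 μs; 3 hops → 2.51497 μs.
Propagation delays (d/s per hop): 0.542056, 0.0731707, 0.0141395 μs; sum = 0.629366 μs.
End-to-end = 3.14 μs.

3.14 μs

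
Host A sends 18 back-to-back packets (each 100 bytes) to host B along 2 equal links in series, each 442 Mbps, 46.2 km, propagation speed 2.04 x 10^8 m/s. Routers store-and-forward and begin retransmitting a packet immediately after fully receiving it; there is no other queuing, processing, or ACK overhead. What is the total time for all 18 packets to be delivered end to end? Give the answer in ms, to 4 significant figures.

0.4873 ms

Per-hop transmission t_tx = L/R = 800/442000000 = 0.00180995 ms.
Per-hop propagation t_prop = 46200/204000000 = 0.226471 ms.
Pipeline fill: first packet needs 2·t_tx to clear all hops; remaining 17 packets each add one t_tx.
Total = (2+18-1)·t_tx + 2·t_prop = 19·0.00180995 + 2·0.226471 = 0.4873 ms.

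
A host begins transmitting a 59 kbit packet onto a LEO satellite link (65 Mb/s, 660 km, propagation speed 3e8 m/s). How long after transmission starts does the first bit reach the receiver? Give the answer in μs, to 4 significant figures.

First bit experiences only propagation delay: d/s = 660000/300000000 = 2200 μs.

2200 μs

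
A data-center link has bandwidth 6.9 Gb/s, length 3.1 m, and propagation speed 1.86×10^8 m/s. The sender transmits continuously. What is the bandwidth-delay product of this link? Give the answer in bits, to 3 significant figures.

Propagation delay = 3.1 / 186000000 = 1.66667e-08 s.
BDP = R × t_prop = 6900000000 × 1.66667e-08 = 115 bits.

115 bits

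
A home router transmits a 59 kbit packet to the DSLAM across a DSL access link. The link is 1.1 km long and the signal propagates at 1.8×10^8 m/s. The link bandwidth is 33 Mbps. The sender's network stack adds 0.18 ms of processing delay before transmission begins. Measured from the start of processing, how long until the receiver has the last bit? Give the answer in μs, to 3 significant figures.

L = 59000 bits.
Transmission delay = L/R = 59000 / 33000000 = 1787.88 μs.
Propagation delay = d/s = 1100 m / 180000000 m/s = 6.11111 μs.
Plus processing delay 0.18 ms = 180 μs.
Total = 1970 μs.

1970 μs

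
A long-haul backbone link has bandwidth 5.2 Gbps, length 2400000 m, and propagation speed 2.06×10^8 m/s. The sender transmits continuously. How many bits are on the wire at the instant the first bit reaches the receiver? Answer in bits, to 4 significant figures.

Propagation delay = 2400000 / 206000000 = 0.0116505 s.
BDP = R × t_prop = 5200000000 × 0.0116505 = 60582500 bits.

60580000 bits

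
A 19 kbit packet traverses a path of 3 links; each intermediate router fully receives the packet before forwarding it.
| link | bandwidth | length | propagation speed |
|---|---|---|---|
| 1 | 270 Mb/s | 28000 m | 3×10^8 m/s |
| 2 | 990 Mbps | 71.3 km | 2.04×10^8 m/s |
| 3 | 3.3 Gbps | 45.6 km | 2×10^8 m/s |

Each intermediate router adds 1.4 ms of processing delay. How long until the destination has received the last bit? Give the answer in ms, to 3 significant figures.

L = 19000 bits.
Transmission delays (L/R per hop): 0.0703704, 0.0191919, 0.00575758 ms; sum = 0.0953199 ms.
Propagation delays (d/s per hop): 0.0933333, 0.34951, 0.228 ms; sum = 0.670843 ms.
Processing at 2 router(s): 2 × 1.4 ms = 2.8 ms.
End-to-end = 3.57 ms.

3.57 ms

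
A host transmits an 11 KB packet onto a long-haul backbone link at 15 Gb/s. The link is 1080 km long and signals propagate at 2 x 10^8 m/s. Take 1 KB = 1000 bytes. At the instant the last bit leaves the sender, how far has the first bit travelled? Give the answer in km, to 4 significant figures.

t_tx = L/R = 88000/15000000000 = 5.86667e-06 s.
Distance = s × t_tx = 200000000 × 5.86667e-06 = 1.173 km.

1.173 km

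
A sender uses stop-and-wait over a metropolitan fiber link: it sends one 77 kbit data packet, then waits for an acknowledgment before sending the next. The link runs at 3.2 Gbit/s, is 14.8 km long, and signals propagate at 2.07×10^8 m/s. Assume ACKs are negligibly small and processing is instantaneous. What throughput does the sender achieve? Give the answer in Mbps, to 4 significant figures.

t_tx = L/R = 77000/3200000000 = 2.40625e-05 s.
t_prop = 14800/2.07e+08 = 7.14976e-05 s; RTT = 0.000142995 s.
Cycle = t_tx + RTT = 0.000167058 s.
Throughput = L / cycle = 77000 / 0.000167058 = 460.9 Mbps.

460.9 Mbps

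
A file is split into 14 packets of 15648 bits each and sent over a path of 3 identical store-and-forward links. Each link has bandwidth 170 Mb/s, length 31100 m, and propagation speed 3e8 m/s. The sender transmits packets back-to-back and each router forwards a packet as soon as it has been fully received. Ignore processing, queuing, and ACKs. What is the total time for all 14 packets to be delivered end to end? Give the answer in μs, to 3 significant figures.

1780 μs

Per-hop transmission t_tx = L/R = 15648/170000000 = 92.0471 μs.
Per-hop propagation t_prop = 31100/300000000 = 103.667 μs.
Pipeline fill: first packet needs 3·t_tx to clear all hops; remaining 13 packets each add one t_tx.
Total = (3+14-1)·t_tx + 3·t_prop = 16·92.0471 + 3·103.667 = 1780 μs.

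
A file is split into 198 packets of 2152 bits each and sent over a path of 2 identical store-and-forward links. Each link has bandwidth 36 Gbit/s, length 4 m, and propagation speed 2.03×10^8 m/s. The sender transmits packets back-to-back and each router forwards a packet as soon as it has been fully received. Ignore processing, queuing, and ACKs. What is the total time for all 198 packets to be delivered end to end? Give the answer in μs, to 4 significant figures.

11.94 μs

Per-hop transmission t_tx = L/R = 2152/36000000000 = 0.0597778 μs.
Per-hop propagation t_prop = 4/2.03e+08 = 0.0197044 μs.
Pipeline fill: first packet needs 2·t_tx to clear all hops; remaining 197 packets each add one t_tx.
Total = (2+198-1)·t_tx + 2·t_prop = 199·0.0597778 + 2·0.0197044 = 11.94 μs.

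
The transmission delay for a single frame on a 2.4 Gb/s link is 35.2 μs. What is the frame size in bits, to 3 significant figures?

84500 bits

L = R × t_tx = 2400000000 b/s × 3.52e-05 s = 84480 bits.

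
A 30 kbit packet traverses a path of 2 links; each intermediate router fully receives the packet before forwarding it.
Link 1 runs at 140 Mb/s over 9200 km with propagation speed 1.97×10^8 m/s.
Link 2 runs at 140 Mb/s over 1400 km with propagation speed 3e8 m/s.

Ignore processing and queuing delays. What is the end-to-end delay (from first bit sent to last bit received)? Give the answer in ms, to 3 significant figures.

51.8 ms

L = 30000 bits.
Transmission delay per hop = L/R = 30000/140000000 = 0.214286 ms; 2 hops → 0.428571 ms.
Propagation delays (d/s per hop): 46.7005, 4.66667 ms; sum = 51.3672 ms.
End-to-end = 51.8 ms.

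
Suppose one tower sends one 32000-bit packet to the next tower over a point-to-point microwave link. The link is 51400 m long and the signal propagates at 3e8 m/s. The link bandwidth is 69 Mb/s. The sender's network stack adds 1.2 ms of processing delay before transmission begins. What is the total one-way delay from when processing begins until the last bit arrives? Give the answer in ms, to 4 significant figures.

Transmission delay = L/R = 32000 / 69000000 = 0.463768 ms.
Propagation delay = d/s = 51400 m / 300000000 m/s = 0.171333 ms.
Plus processing delay 1.2 ms = 1.2 ms.
Total = 1.835 ms.

1.835 ms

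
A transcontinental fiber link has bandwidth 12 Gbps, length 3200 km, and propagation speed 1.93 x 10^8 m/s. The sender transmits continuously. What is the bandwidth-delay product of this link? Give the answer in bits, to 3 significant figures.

Propagation delay = 3200000 / 193000000 = 0.0165803 s.
BDP = R × t_prop = 12000000000 × 0.0165803 = 198964000 bits.

199000000 bits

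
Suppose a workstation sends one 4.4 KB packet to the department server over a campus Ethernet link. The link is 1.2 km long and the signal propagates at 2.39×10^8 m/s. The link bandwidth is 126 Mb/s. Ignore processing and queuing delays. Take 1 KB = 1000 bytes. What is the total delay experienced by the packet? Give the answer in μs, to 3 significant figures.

284 μs

L = 35200 bits.
Transmission delay = L/R = 35200 / 126000000 = 279.365 μs.
Propagation delay = d/s = 1200 m / 239000000 m/s = 5.02092 μs.
Total = 284 μs.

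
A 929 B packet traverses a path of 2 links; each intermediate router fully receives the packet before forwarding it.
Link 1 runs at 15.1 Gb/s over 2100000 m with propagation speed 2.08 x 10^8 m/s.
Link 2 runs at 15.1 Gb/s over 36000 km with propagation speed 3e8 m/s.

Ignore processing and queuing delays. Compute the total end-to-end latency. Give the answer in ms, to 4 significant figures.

L = 929 × 8 = 7432 bits.
Transmission delay per hop = L/R = 7432/15100000000 = 0.000492185 ms; 2 hops → 0.000984371 ms.
Propagation delays (d/s per hop): 10.0962, 120 ms; sum = 130.096 ms.
End-to-end = 130.1 ms.

130.1 ms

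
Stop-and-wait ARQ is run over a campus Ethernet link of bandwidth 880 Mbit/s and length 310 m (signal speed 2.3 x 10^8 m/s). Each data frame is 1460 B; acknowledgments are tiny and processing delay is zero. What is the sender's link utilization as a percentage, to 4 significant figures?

83.12 %

t_tx = L/R = 11680/880000000 = 1.32727e-05 s.
t_prop = 310/2.3e+08 = 1.34783e-06 s; RTT = 2.69565e-06 s.
Cycle = t_tx + RTT = 1.59684e-05 s.
Utilization = t_tx / cycle = 1.32727e-05/1.59684e-05 = 83.12 %.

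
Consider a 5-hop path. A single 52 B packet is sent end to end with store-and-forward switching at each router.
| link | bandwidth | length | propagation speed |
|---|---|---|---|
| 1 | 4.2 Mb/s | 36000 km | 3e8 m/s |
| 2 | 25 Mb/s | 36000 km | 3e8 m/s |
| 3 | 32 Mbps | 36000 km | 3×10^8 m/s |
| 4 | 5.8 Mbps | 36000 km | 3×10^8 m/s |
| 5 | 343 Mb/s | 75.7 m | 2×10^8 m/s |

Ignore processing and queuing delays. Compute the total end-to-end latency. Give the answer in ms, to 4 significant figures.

480.2 ms

L = 52 × 8 = 416 bits.
Transmission delays (L/R per hop): 0.0990476, 0.01664, 0.013, 0.0717241, 0.00121283 ms; sum = 0.201625 ms.
Propagation delays (d/s per hop): 120, 120, 120, 120, 0.0003785 ms; sum = 480 ms.
End-to-end = 480.2 ms.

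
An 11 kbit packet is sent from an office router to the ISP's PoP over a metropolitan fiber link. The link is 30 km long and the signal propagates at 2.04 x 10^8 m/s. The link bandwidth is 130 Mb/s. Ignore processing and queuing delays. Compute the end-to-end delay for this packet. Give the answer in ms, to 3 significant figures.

0.232 ms

L = 11000 bits.
Transmission delay = L/R = 11000 / 130000000 = 0.0846154 ms.
Propagation delay = d/s = 30000 m / 204000000 m/s = 0.147059 ms.
Total = 0.232 ms.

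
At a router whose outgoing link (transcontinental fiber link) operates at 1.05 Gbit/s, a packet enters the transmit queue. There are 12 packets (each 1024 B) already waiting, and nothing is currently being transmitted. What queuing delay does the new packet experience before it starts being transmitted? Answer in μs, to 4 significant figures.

93.62 μs

Each queued packet: L/R = 8192/1050000000 = 7.8019 μs.
12 queued → 93.6229 μs.
Queuing delay = 93.62 μs.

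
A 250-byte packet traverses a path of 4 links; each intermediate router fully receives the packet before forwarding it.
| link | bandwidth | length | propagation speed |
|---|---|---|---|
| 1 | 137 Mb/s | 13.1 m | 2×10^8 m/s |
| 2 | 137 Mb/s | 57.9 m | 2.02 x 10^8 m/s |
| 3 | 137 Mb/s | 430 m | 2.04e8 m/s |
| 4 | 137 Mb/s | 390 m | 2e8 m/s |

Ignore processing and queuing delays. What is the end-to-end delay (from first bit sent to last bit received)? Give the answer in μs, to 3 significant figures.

62.8 μs

L = 250 × 8 = 2000 bits.
Transmission delay per hop = L/R = 2000/137000000 = 14.5985 μs; 4 hops → 58.3942 μs.
Propagation delays (d/s per hop): 0.0655, 0.286634, 2.10784, 1.95 μs; sum = 4.40998 μs.
End-to-end = 62.8 μs.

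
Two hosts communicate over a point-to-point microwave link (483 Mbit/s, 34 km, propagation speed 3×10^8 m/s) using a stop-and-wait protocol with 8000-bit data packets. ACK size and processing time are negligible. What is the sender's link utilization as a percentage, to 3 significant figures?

t_tx = L/R = 8000/483000000 = 1.65631e-05 s.
t_prop = 34000/300000000 = 0.000113333 s; RTT = 0.000226667 s.
Cycle = t_tx + RTT = 0.00024323 s.
Utilization = t_tx / cycle = 1.65631e-05/0.00024323 = 6.81 %.

6.81 %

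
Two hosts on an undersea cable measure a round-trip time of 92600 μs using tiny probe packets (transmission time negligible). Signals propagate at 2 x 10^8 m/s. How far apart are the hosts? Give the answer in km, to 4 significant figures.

9260 km

One-way propagation = RTT/2 = 46300 μs.
d = s × t = 200000000 × 0.0463 = 9260 km.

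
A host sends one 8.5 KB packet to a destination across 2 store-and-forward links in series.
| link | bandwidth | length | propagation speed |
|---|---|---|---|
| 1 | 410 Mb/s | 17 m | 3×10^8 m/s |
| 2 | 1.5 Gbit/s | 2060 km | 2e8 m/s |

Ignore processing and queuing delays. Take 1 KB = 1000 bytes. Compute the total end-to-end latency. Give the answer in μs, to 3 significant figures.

10500 μs

L = 68000 bits.
Transmission delays (L/R per hop): 165.854, 45.3333 μs; sum = 211.187 μs.
Propagation delays (d/s per hop): 0.0566667, 10300 μs; sum = 10300.1 μs.
End-to-end = 10500 μs.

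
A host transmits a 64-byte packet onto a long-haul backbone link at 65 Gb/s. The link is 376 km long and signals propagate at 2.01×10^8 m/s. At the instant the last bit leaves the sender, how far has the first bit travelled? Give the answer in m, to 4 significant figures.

t_tx = L/R = 512/65000000000 = 7.87692e-09 s.
Distance = s × t_tx = 2.01e+08 × 7.87692e-09 = 1.583 m.

1.583 m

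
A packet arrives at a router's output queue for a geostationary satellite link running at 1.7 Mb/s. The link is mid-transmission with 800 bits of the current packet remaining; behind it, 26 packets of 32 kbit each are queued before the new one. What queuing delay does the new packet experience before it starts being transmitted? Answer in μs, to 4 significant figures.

Each queued packet: L/R = 32000/1700000 = 18823.5 μs.
26 queued → 489412 μs.
Plus remaining 800 bits of current packet: 470.588 μs.
Queuing delay = 489900 μs.

489900 μs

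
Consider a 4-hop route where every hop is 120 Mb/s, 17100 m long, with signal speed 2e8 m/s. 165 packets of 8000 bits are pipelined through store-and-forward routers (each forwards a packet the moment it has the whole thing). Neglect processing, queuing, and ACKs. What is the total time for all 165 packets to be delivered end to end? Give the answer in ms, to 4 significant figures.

Per-hop transmission t_tx = L/R = 8000/120000000 = 0.0666667 ms.
Per-hop propagation t_prop = 17100/200000000 = 0.0855 ms.
Pipeline fill: first packet needs 4·t_tx to clear all hops; remaining 164 packets each add one t_tx.
Total = (4+165-1)·t_tx + 4·t_prop = 168·0.0666667 + 4·0.0855 = 11.54 ms.

11.54 ms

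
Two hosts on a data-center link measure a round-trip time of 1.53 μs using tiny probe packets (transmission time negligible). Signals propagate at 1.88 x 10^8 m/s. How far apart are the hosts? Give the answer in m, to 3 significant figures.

144 m

One-way propagation = RTT/2 = 0.765 μs.
d = s × t = 188000000 × 7.65e-07 = 144 m.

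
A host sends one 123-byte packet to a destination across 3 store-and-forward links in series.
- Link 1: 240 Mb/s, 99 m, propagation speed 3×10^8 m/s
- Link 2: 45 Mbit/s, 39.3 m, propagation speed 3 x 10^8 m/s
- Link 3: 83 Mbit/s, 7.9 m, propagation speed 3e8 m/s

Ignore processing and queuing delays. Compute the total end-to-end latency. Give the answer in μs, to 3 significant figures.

L = 123 × 8 = 984 bits.
Transmission delays (L/R per hop): 4.1, 21.8667, 11.8554 μs; sum = 37.8221 μs.
Propagation delays (d/s per hop): 0.33, 0.131, 0.0263333 μs; sum = 0.487333 μs.
End-to-end = 38.3 μs.

38.3 μs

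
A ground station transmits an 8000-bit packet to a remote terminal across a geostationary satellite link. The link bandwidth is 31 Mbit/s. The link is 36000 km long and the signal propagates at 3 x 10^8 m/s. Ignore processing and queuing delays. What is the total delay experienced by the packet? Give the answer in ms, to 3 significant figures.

Transmission delay = L/R = 8000 / 31000000 = 0.258065 ms.
Propagation delay = d/s = 36000000 m / 300000000 m/s = 120 ms.
Total = 120 ms.

120 ms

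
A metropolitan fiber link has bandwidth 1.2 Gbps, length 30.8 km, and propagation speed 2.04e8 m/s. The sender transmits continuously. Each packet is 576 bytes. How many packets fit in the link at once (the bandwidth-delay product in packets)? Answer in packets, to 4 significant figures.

39.32 packets

Propagation delay = 30800 / 204000000 = 0.00015098 s.
BDP = R × t_prop = 1200000000 × 0.00015098 = 181176 bits.
In packets of 4608 bits: 39.32 packets.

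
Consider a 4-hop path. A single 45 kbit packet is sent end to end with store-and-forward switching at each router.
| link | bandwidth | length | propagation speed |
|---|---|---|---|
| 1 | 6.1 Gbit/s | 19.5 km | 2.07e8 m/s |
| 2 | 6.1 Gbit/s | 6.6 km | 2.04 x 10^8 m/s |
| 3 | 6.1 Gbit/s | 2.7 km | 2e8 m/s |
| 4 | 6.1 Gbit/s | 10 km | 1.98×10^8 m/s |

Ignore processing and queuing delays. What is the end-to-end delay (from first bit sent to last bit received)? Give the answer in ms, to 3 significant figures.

0.220 ms

L = 45000 bits.
Transmission delay per hop = L/R = 45000/6100000000 = 0.00737705 ms; 4 hops → 0.0295082 ms.
Propagation delays (d/s per hop): 0.0942029, 0.0323529, 0.0135, 0.0505051 ms; sum = 0.190561 ms.
End-to-end = 0.220 ms.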